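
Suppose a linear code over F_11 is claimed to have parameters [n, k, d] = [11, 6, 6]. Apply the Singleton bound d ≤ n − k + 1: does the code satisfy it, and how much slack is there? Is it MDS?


Singleton RHS = n − k + 1 = 6, slack = 0, bound satisfied, MDS.

Singleton bound: d ≤ n − k + 1.
Here n = 11, k = 6, so n − k + 1 = 6.
Given d = 6, check d ≤ 6: YES.
Slack = (n − k + 1) − d = 0.
The code is MDS (slack = 0).
Description: the claimed parameters are [11, 6, 6]_11; such a code would be MDS (meets Singleton bound).


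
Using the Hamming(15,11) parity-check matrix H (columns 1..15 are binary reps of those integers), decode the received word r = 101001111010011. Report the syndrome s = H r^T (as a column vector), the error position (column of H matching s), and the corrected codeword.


s = (1, 0, 0, 0)^T, error position = 8, corrected codeword c = 101001101010011

Compute s = H r^T mod 2 one row at a time:
  s_1 = 1 + 1 + 0 + 1 + 0 + 0 + 1 + 1 = 5 ≡ 1 (mod 2).
  s_2 = 0 + 0 + 1 + 1 + 0 + 0 + 1 + 1 = 4 ≡ 0 (mod 2).
  s_3 = 0 + 1 + 1 + 1 + 0 + 1 + 1 + 1 = 6 ≡ 0 (mod 2).
  s_4 = 1 + 1 + 0 + 1 + 1 + 1 + 0 + 1 = 6 ≡ 0 (mod 2).
s = (1, 0, 0, 0)^T — this equals column 8 of H (binary 1000), so error is at position 8.
Correct: flip bit 8 of r = 101001111010011 to get c = 101001101010011.


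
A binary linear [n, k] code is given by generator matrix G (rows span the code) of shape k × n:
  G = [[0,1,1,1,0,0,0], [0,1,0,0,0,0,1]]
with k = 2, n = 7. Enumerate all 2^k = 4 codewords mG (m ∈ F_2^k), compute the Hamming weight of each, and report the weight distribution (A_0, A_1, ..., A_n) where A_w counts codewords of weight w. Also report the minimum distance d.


Weight distribution: A_0 = 1, A_2 = 1, A_3 = 2. Minimum distance d = 2.

Enumerate all 2^2 = 4 messages m ∈ F_2^2.
For each, compute codeword c = mG in F_2^7, then tally its weight.
  m = 00 → c = 0000000, weight = 0.
  m = 10 → c = 0111000, weight = 3.
  m = 01 → c = 0100001, weight = 2.
  m = 11 → c = 0011001, weight = 3.
Tally weights:
  weight 0: 1 codewords.
  weight 2: 1 codewords.
  weight 3: 2 codewords.
Minimum distance d = smallest w > 0 with A_w > 0 = 2.
Sanity: Σ A_w = 4 = 2^2 = 4 ✓.


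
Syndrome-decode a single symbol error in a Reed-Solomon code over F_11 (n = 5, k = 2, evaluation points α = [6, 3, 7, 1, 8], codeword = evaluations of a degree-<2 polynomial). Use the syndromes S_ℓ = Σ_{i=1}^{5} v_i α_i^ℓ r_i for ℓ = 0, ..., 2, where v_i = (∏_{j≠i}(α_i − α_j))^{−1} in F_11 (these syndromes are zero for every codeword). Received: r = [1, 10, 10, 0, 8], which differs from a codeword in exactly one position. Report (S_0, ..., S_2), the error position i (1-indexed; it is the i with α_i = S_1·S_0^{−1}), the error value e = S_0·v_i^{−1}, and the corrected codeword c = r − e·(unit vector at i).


S = (3, 9, 5), error at position 2, error magnitude e = 3, c = [1, 7, 10, 0, 8].

Step 1: column multipliers v_i = (∏_{j≠i}(α_i − α_j))^{−1} mod 11.
  i = 1 (α = 6): (6−3)(6−7)(6−1)(6−8) = 3·(−1)·5·(−2) = 30 ≡ 8, so v_1 = 8^{−1} = 7 (mod 11).
  i = 2 (α = 3): (3−6)(3−7)(3−1)(3−8) = (−3)·(−4)·2·(−5) = −120 ≡ 1, so v_2 = 1^{−1} = 1 (mod 11).
  i = 3 (α = 7): (7−6)(7−3)(7−1)(7−8) = 1·4·6·(−1) = −24 ≡ 9, so v_3 = 9^{−1} = 5 (mod 11).
  i = 4 (α = 1): (1−6)(1−3)(1−7)(1−8) = (−5)·(−2)·(−6)·(−7) = 420 ≡ 2, so v_4 = 2^{−1} = 6 (mod 11).
  i = 5 (α = 8): (8−6)(8−3)(8−7)(8−1) = 2·5·1·7 = 70 ≡ 4, so v_5 = 4^{−1} = 3 (mod 11).
  v = [7, 1, 5, 6, 3].
Step 2: syndromes of r = [1, 10, 10, 0, 8] (all sums mod 11).
  S_0 = Σ v_i r_i = 7·1 + 1·10 + 5·10 + 6·0 + 3·8 = 91 ≡ 3.
  S_1 = Σ v_i α_i r_i = 7·6·1 + 1·3·10 + 5·7·10 + 6·1·0 + 3·8·8 = 614 ≡ 9.
  α_i^2 mod 11 = [3, 9, 5, 1, 9].
  S_2 = Σ v_i α_i^2 r_i = 7·3·1 + 1·9·10 + 5·5·10 + 6·1·0 + 3·9·8 = 577 ≡ 5.
  S = (3, 9, 5) ≠ 0, so r is not a codeword (an error is present).
Step 3: locate the error. For a single error e at position i, S_ℓ = v_i·e·α_i^ℓ, so α_err = S_1/S_0.
  S_0^{−1} = 3^{−1} = 4 (mod 11), so α_err = 9·4 = 36 ≡ 3 = α_2. Error position i = 2.
  Consistency check: S_2/S_1 = 5·5 = 25 ≡ 3 = α_err ✓ (single-error assumption holds).
Step 4: error magnitude e = S_0/v_2 = S_0·∏_{j≠2}(α_2 − α_j) = 3·1 = 3 ≡ 3 (mod 11).
Step 5: correct position 2: c_2 = r_2 − e = 10 − 3 ≡ 7 (mod 11). Hence c = [1, 7, 10, 0, 8].
  Check: interpolating c through the α_i gives m(x) = 2 + 9·x (degree < 2) with m(α_i) = c_i for every i, so c is indeed a codeword.


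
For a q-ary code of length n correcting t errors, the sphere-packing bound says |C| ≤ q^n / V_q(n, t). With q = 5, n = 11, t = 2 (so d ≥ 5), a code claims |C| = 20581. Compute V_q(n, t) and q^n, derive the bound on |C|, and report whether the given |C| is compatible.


V_q(n, t) = 925, q^n = 48828125, Hamming bound = 52787, |C| = 20581 ≤ bound (satisfied).

Step 1: Compute V_q(n, t) = Σ_{j=0}^2 C(n, j) (q−1)^j.
  j = 0: C(11,0)·(4)^0 = 1·1 = 1.
  j = 1: C(11,1)·(4)^1 = 11·4 = 44.
  j = 2: C(11,2)·(4)^2 = 55·16 = 880.
  V_q(n, t) = 1 + 44 + 880 = 925.
Step 2: q^n = 5^11 = 48828125.
Step 3: Hamming bound ⌊q^n / V_q(n,t)⌋ = ⌊48828125/925⌋ = 52787.
Step 4: Compare |C| = 20581 to 52787: satisfied.
The claimed |C| lies below the Hamming bound.


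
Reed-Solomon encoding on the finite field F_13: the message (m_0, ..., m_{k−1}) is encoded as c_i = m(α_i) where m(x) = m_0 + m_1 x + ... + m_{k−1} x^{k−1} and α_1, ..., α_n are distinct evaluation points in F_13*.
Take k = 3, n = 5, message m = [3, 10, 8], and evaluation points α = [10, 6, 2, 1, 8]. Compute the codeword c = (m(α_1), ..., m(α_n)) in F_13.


c = [6, 0, 3, 8, 10]

Message polynomial: m(x) = 3 + 10·x + 8·x^2 (mod 13).
For each evaluation point α_i, compute m(α_i) mod 13:
  α_1 = 10: Horner steps 8 → 12 → 6, so m(10) = 6.
  α_2 = 6: Horner steps 8 → 6 → 0, so m(6) = 0.
  α_3 = 2: Horner steps 8 → 0 → 3, so m(2) = 3.
  α_4 = 1: Horner steps 8 → 5 → 8, so m(1) = 8.
  α_5 = 8: Horner steps 8 → 9 → 10, so m(8) = 10.
Codeword c = [6, 0, 3, 8, 10] ∈ F_13^5.


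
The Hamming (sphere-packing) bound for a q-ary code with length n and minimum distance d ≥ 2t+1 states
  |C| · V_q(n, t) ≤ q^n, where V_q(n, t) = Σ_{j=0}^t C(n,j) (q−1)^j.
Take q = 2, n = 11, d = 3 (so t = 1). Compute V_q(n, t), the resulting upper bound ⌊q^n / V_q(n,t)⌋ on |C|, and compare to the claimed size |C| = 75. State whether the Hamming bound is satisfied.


V_q(n, t) = 12, q^n = 2048, Hamming bound = 170, |C| = 75 ≤ bound (satisfied).

Step 1: Compute V_q(n, t) = Σ_{j=0}^1 C(n, j) (q−1)^j.
  j = 0: C(11,0)·(1)^0 = 1·1 = 1.
  j = 1: C(11,1)·(1)^1 = 11·1 = 11.
  V_q(n, t) = 1 + 11 = 12.
Step 2: q^n = 2^11 = 2048.
Step 3: Hamming bound ⌊q^n / V_q(n,t)⌋ = ⌊2048/12⌋ = 170.
Step 4: Compare |C| = 75 to 170: satisfied.
The claimed |C| lies below the Hamming bound.


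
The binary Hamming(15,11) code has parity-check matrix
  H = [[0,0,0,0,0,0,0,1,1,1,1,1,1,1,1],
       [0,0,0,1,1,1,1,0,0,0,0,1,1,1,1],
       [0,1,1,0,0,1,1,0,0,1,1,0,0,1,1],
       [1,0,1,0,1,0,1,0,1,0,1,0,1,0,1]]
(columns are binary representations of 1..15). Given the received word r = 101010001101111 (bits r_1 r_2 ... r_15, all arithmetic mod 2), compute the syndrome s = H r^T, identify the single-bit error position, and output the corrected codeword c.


s = (0, 1, 0, 0)^T, error position = 4, corrected codeword c = 101110001101111

Compute s = H r^T mod 2 one row at a time:
  s_1 = 0 + 1 + 1 + 0 + 1 + 1 + 1 + 1 = 6 ≡ 0 (mod 2).
  s_2 = 0 + 1 + 0 + 0 + 1 + 1 + 1 + 1 = 5 ≡ 1 (mod 2).
  s_3 = 0 + 1 + 0 + 0 + 1 + 0 + 1 + 1 = 4 ≡ 0 (mod 2).
  s_4 = 1 + 1 + 1 + 0 + 1 + 0 + 1 + 1 = 6 ≡ 0 (mod 2).
s = (0, 1, 0, 0)^T — this equals column 4 of H (binary 0100), so error is at position 4.
Correct: flip bit 4 of r = 101010001101111 to get c = 101110001101111.


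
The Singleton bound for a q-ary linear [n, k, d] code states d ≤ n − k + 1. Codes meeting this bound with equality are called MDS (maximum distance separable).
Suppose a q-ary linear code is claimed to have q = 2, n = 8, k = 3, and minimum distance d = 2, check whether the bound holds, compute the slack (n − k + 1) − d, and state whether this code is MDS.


Singleton RHS = n − k + 1 = 6, slack = 4, bound satisfied, not MDS.

Singleton bound: d ≤ n − k + 1.
Here n = 8, k = 3, so n − k + 1 = 6.
Given d = 2, check d ≤ 6: YES.
Slack = (n − k + 1) − d = 4.
The code is NOT MDS (slack = 4 > 0).
Description: the claimed parameters are [8, 3, 2]_2; such a code would be non-MDS.


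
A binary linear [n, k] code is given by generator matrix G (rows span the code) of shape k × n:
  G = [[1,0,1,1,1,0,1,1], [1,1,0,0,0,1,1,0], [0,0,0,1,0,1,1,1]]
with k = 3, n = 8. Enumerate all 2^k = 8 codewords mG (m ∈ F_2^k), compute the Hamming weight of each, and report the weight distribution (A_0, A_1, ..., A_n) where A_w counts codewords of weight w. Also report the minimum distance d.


Weight distribution: A_0 = 1, A_4 = 5, A_6 = 2. Minimum distance d = 4.

Enumerate all 2^3 = 8 messages m ∈ F_2^3.
For each, compute codeword c = mG in F_2^8, then tally its weight.
  m = 000 → c = 00000000, weight = 0.
  m = 100 → c = 10111011, weight = 6.
  m = 010 → c = 11000110, weight = 4.
  m = 110 → c = 01111101, weight = 6.
  m = 001 → c = 00010111, weight = 4.
  m = 101 → c = 10101100, weight = 4.
  m = 011 → c = 11010001, weight = 4.
  m = 111 → c = 01101010, weight = 4.
Tally weights:
  weight 0: 1 codewords.
  weight 4: 5 codewords.
  weight 6: 2 codewords.
Minimum distance d = smallest w > 0 with A_w > 0 = 4.
Sanity: Σ A_w = 8 = 2^3 = 8 ✓.


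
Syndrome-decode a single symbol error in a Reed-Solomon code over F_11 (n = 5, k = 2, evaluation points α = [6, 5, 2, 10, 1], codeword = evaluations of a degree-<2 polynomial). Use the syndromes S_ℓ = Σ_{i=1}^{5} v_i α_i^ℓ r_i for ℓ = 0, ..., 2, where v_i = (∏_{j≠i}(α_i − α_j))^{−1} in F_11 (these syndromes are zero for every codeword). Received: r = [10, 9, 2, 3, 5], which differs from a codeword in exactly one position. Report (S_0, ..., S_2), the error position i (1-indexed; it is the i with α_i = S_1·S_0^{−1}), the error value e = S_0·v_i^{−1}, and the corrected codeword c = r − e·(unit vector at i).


S = (6, 1, 2), error at position 3, error magnitude e = 7, c = [10, 9, 6, 3, 5].

Step 1: column multipliers v_i = (∏_{j≠i}(α_i − α_j))^{−1} mod 11.
  i = 1 (α = 6): (6−5)(6−2)(6−10)(6−1) = 1·4·(−4)·5 = −80 ≡ 8, so v_1 = 8^{−1} = 7 (mod 11).
  i = 2 (α = 5): (5−6)(5−2)(5−10)(5−1) = (−1)·3·(−5)·4 = 60 ≡ 5, so v_2 = 5^{−1} = 9 (mod 11).
  i = 3 (α = 2): (2−6)(2−5)(2−10)(2−1) = (−4)·(−3)·(−8)·1 = −96 ≡ 3, so v_3 = 3^{−1} = 4 (mod 11).
  i = 4 (α = 10): (10−6)(10−5)(10−2)(10−1) = 4·5·8·9 = 1440 ≡ 10, so v_4 = 10^{−1} = 10 (mod 11).
  i = 5 (α = 1): (1−6)(1−5)(1−2)(1−10) = (−5)·(−4)·(−1)·(−9) = 180 ≡ 4, so v_5 = 4^{−1} = 3 (mod 11).
  v = [7, 9, 4, 10, 3].
Step 2: syndromes of r = [10, 9, 2, 3, 5] (all sums mod 11).
  S_0 = Σ v_i r_i = 7·10 + 9·9 + 4·2 + 10·3 + 3·5 = 204 ≡ 6.
  S_1 = Σ v_i α_i r_i = 7·6·10 + 9·5·9 + 4·2·2 + 10·10·3 + 3·1·5 = 1156 ≡ 1.
  α_i^2 mod 11 = [3, 3, 4, 1, 1].
  S_2 = Σ v_i α_i^2 r_i = 7·3·10 + 9·3·9 + 4·4·2 + 10·1·3 + 3·1·5 = 530 ≡ 2.
  S = (6, 1, 2) ≠ 0, so r is not a codeword (an error is present).
Step 3: locate the error. For a single error e at position i, S_ℓ = v_i·e·α_i^ℓ, so α_err = S_1/S_0.
  S_0^{−1} = 6^{−1} = 2 (mod 11), so α_err = 1·2 = 2 ≡ 2 = α_3. Error position i = 3.
  Consistency check: S_2/S_1 = 2·1 = 2 ≡ 2 = α_err ✓ (single-error assumption holds).
Step 4: error magnitude e = S_0/v_3 = S_0·∏_{j≠3}(α_3 − α_j) = 6·3 = 18 ≡ 7 (mod 11).
Step 5: correct position 3: c_3 = r_3 − e = 2 − 7 ≡ 6 (mod 11). Hence c = [10, 9, 6, 3, 5].
  Check: interpolating c through the α_i gives m(x) = 4 + 1·x (degree < 2) with m(α_i) = c_i for every i, so c is indeed a codeword.


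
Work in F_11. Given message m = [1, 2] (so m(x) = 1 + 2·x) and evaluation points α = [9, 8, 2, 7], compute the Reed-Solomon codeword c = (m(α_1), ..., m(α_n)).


c = [8, 6, 5, 4]

Message polynomial: m(x) = 1 + 2·x (mod 11).
For each evaluation point α_i, compute m(α_i) mod 11:
  α_1 = 9: Horner steps 2 → 8, so m(9) = 8.
  α_2 = 8: Horner steps 2 → 6, so m(8) = 6.
  α_3 = 2: Horner steps 2 → 5, so m(2) = 5.
  α_4 = 7: Horner steps 2 → 4, so m(7) = 4.
Codeword c = [8, 6, 5, 4] ∈ F_11^4.


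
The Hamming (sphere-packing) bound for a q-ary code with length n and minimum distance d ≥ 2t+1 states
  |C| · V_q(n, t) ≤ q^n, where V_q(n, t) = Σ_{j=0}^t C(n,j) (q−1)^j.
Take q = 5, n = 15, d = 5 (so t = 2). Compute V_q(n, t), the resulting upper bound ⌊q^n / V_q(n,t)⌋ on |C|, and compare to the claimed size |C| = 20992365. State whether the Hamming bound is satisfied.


V_q(n, t) = 1741, q^n = 30517578125, Hamming bound = 17528764, |C| = 20992365 > bound (violated).

Step 1: Compute V_q(n, t) = Σ_{j=0}^2 C(n, j) (q−1)^j.
  j = 0: C(15,0)·(4)^0 = 1·1 = 1.
  j = 1: C(15,1)·(4)^1 = 15·4 = 60.
  j = 2: C(15,2)·(4)^2 = 105·16 = 1680.
  V_q(n, t) = 1 + 60 + 1680 = 1741.
Step 2: q^n = 5^15 = 30517578125.
Step 3: Hamming bound ⌊q^n / V_q(n,t)⌋ = ⌊30517578125/1741⌋ = 17528764.
Step 4: Compare |C| = 20992365 to 17528764: violated.
The claimed |C| lies above the Hamming bound, so no 5-ary code of length 15 with d ≥ 5 can have 20992365 codewords.


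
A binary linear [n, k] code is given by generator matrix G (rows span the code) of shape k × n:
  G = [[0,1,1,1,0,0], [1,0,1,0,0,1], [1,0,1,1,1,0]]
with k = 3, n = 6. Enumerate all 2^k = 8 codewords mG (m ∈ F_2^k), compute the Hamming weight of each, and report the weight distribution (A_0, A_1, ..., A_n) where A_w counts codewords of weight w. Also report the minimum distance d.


Weight distribution: A_0 = 1, A_3 = 4, A_4 = 3. Minimum distance d = 3.

Enumerate all 2^3 = 8 messages m ∈ F_2^3.
For each, compute codeword c = mG in F_2^6, then tally its weight.
  m = 000 → c = 000000, weight = 0.
  m = 100 → c = 011100, weight = 3.
  m = 010 → c = 101001, weight = 3.
  m = 110 → c = 110101, weight = 4.
  m = 001 → c = 101110, weight = 4.
  m = 101 → c = 110010, weight = 3.
  m = 011 → c = 000111, weight = 3.
  m = 111 → c = 011011, weight = 4.
Tally weights:
  weight 0: 1 codewords.
  weight 3: 4 codewords.
  weight 4: 3 codewords.
Minimum distance d = smallest w > 0 with A_w > 0 = 3.
Sanity: Σ A_w = 8 = 2^3 = 8 ✓.


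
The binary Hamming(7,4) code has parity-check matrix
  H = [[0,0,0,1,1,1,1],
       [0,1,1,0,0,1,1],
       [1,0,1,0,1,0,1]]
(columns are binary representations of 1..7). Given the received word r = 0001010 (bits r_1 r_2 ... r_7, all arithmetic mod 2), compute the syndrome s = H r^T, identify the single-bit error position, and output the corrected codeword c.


s = (0, 1, 0)^T, error position = 2, corrected codeword c = 0101010

Compute s = H r^T mod 2 one row at a time:
  s_1 = 1 + 0 + 1 + 0 = 2 ≡ 0 (mod 2).
  s_2 = 0 + 0 + 1 + 0 = 1 ≡ 1 (mod 2).
  s_3 = 0 + 0 + 0 + 0 = 0 ≡ 0 (mod 2).
s = (0, 1, 0)^T — this equals column 2 of H (binary 010), so error is at position 2.
Correct: flip bit 2 of r = 0001010 to get c = 0101010.


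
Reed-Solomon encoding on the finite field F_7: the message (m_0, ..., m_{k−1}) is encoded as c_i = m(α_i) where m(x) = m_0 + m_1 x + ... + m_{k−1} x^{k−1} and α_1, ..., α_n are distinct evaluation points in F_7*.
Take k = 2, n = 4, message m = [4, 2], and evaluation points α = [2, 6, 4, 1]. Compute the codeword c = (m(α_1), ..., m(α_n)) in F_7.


c = [1, 2, 5, 6]

Message polynomial: m(x) = 4 + 2·x (mod 7).
For each evaluation point α_i, compute m(α_i) mod 7:
  α_1 = 2: Horner steps 2 → 1, so m(2) = 1.
  α_2 = 6: Horner steps 2 → 2, so m(6) = 2.
  α_3 = 4: Horner steps 2 → 5, so m(4) = 5.
  α_4 = 1: Horner steps 2 → 6, so m(1) = 6.
Codeword c = [1, 2, 5, 6] ∈ F_7^4.


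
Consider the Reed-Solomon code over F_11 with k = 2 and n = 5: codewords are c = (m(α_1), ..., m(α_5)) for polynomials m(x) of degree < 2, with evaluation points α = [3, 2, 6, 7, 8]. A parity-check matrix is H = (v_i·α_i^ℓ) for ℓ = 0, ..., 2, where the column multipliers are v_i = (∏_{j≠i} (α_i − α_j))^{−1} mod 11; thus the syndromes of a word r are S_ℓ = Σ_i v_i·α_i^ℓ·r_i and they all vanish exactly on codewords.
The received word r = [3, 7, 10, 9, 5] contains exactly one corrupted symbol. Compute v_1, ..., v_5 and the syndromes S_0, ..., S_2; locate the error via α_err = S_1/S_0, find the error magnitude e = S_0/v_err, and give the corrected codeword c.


S = (4, 2, 1), error at position 3, error magnitude e = 8, c = [3, 7, 2, 9, 5].

Step 1: column multipliers v_i = (∏_{j≠i}(α_i − α_j))^{−1} mod 11.
  i = 1 (α = 3): (3−2)(3−6)(3−7)(3−8) = 1·(−3)·(−4)·(−5) = −60 ≡ 6, so v_1 = 6^{−1} = 2 (mod 11).
  i = 2 (α = 2): (2−3)(2−6)(2−7)(2−8) = (−1)·(−4)·(−5)·(−6) = 120 ≡ 10, so v_2 = 10^{−1} = 10 (mod 11).
  i = 3 (α = 6): (6−3)(6−2)(6−7)(6−8) = 3·4·(−1)·(−2) = 24 ≡ 2, so v_3 = 2^{−1} = 6 (mod 11).
  i = 4 (α = 7): (7−3)(7−2)(7−6)(7−8) = 4·5·1·(−1) = −20 ≡ 2, so v_4 = 2^{−1} = 6 (mod 11).
  i = 5 (α = 8): (8−3)(8−2)(8−6)(8−7) = 5·6·2·1 = 60 ≡ 5, so v_5 = 5^{−1} = 9 (mod 11).
  v = [2, 10, 6, 6, 9].
Step 2: syndromes of r = [3, 7, 10, 9, 5] (all sums mod 11).
  S_0 = Σ v_i r_i = 2·3 + 10·7 + 6·10 + 6·9 + 9·5 = 235 ≡ 4.
  S_1 = Σ v_i α_i r_i = 2·3·3 + 10·2·7 + 6·6·10 + 6·7·9 + 9·8·5 = 1256 ≡ 2.
  α_i^2 mod 11 = [9, 4, 3, 5, 9].
  S_2 = Σ v_i α_i^2 r_i = 2·9·3 + 10·4·7 + 6·3·10 + 6·5·9 + 9·9·5 = 1189 ≡ 1.
  S = (4, 2, 1) ≠ 0, so r is not a codeword (an error is present).
Step 3: locate the error. For a single error e at position i, S_ℓ = v_i·e·α_i^ℓ, so α_err = S_1/S_0.
  S_0^{−1} = 4^{−1} = 3 (mod 11), so α_err = 2·3 = 6 ≡ 6 = α_3. Error position i = 3.
  Consistency check: S_2/S_1 = 1·6 = 6 ≡ 6 = α_err ✓ (single-error assumption holds).
Step 4: error magnitude e = S_0/v_3 = S_0·∏_{j≠3}(α_3 − α_j) = 4·2 = 8 ≡ 8 (mod 11).
Step 5: correct position 3: c_3 = r_3 − e = 10 − 8 ≡ 2 (mod 11). Hence c = [3, 7, 2, 9, 5].
  Check: interpolating c through the α_i gives m(x) = 4 + 7·x (degree < 2) with m(α_i) = c_i for every i, so c is indeed a codeword.


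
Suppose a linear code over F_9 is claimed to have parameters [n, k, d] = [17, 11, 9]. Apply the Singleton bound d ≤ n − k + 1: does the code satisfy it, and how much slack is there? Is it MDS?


Singleton RHS = n − k + 1 = 7, slack = -2, bound violated (no such code; not MDS).

Singleton bound: d ≤ n − k + 1.
Here n = 17, k = 11, so n − k + 1 = 7.
Given d = 9, check d ≤ 7: NO.
Slack = (n − k + 1) − d = -2.
The slack is negative: d = 9 exceeds n − k + 1 = 7 by 2, so the Singleton bound is violated and no linear [17, 11, 9]_9 code can exist. In particular it is not MDS (MDS requires d = n − k + 1 exactly).
Description: the claimed parameters are [17, 11, 9]_9; such a code would be impossible (violates the Singleton bound).


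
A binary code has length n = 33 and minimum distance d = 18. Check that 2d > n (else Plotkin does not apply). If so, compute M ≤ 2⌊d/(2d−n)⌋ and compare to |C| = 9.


Plotkin bound M ≤ 12; given |C| = 9 ≤ bound (satisfied).

Check applicability: 2d = 36, n = 33.
2d − n = 3 > 0, so Plotkin applies.
Compute d/(2d−n) = 18/3 ≈ 6.0000.
⌊d/(2d−n)⌋ = 6.
Plotkin bound: M ≤ 2·6 = 12.
Given |C| = 9, check: satisfied.
This |C| is below the Plotkin bound.


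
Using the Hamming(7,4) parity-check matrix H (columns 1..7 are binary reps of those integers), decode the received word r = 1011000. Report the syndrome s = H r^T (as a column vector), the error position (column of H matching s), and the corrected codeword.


s = (1, 1, 0)^T, error position = 6, corrected codeword c = 1011010

Compute s = H r^T mod 2 one row at a time:
  s_1 = 1 + 0 + 0 + 0 = 1 ≡ 1 (mod 2).
  s_2 = 0 + 1 + 0 + 0 = 1 ≡ 1 (mod 2).
  s_3 = 1 + 1 + 0 + 0 = 2 ≡ 0 (mod 2).
s = (1, 1, 0)^T — this equals column 6 of H (binary 110), so error is at position 6.
Correct: flip bit 6 of r = 1011000 to get c = 1011010.


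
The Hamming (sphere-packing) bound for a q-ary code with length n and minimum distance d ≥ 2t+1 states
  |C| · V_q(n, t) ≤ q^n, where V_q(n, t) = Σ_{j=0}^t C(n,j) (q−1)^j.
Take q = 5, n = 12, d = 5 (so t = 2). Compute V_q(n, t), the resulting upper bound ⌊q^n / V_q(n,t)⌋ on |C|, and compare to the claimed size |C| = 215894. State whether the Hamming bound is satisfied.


V_q(n, t) = 1105, q^n = 244140625, Hamming bound = 220941, |C| = 215894 ≤ bound (satisfied).

Step 1: Compute V_q(n, t) = Σ_{j=0}^2 C(n, j) (q−1)^j.
  j = 0: C(12,0)·(4)^0 = 1·1 = 1.
  j = 1: C(12,1)·(4)^1 = 12·4 = 48.
  j = 2: C(12,2)·(4)^2 = 66·16 = 1056.
  V_q(n, t) = 1 + 48 + 1056 = 1105.
Step 2: q^n = 5^12 = 244140625.
Step 3: Hamming bound ⌊q^n / V_q(n,t)⌋ = ⌊244140625/1105⌋ = 220941.
Step 4: Compare |C| = 215894 to 220941: satisfied.
The claimed |C| lies below the Hamming bound.


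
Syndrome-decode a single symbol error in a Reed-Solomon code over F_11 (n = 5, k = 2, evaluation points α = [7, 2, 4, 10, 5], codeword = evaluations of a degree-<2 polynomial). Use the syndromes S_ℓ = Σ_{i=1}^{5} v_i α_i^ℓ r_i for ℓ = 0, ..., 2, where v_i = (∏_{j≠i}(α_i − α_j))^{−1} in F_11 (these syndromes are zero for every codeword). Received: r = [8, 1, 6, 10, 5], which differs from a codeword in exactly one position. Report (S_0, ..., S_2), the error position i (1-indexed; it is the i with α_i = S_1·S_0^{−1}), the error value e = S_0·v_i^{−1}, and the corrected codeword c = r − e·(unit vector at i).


S = (3, 4, 9), error at position 5, error magnitude e = 2, c = [8, 1, 6, 10, 3].

Step 1: column multipliers v_i = (∏_{j≠i}(α_i − α_j))^{−1} mod 11.
  i = 1 (α = 7): (7−2)(7−4)(7−10)(7−5) = 5·3·(−3)·2 = −90 ≡ 9, so v_1 = 9^{−1} = 5 (mod 11).
  i = 2 (α = 2): (2−7)(2−4)(2−10)(2−5) = (−5)·(−2)·(−8)·(−3) = 240 ≡ 9, so v_2 = 9^{−1} = 5 (mod 11).
  i = 3 (α = 4): (4−7)(4−2)(4−10)(4−5) = (−3)·2·(−6)·(−1) = −36 ≡ 8, so v_3 = 8^{−1} = 7 (mod 11).
  i = 4 (α = 10): (10−7)(10−2)(10−4)(10−5) = 3·8·6·5 = 720 ≡ 5, so v_4 = 5^{−1} = 9 (mod 11).
  i = 5 (α = 5): (5−7)(5−2)(5−4)(5−10) = (−2)·3·1·(−5) = 30 ≡ 8, so v_5 = 8^{−1} = 7 (mod 11).
  v = [5, 5, 7, 9, 7].
Step 2: syndromes of r = [8, 1, 6, 10, 5] (all sums mod 11).
  S_0 = Σ v_i r_i = 5·8 + 5·1 + 7·6 + 9·10 + 7·5 = 212 ≡ 3.
  S_1 = Σ v_i α_i r_i = 5·7·8 + 5·2·1 + 7·4·6 + 9·10·10 + 7·5·5 = 1533 ≡ 4.
  α_i^2 mod 11 = [5, 4, 5, 1, 3].
  S_2 = Σ v_i α_i^2 r_i = 5·5·8 + 5·4·1 + 7·5·6 + 9·1·10 + 7·3·5 = 625 ≡ 9.
  S = (3, 4, 9) ≠ 0, so r is not a codeword (an error is present).
Step 3: locate the error. For a single error e at position i, S_ℓ = v_i·e·α_i^ℓ, so α_err = S_1/S_0.
  S_0^{−1} = 3^{−1} = 4 (mod 11), so α_err = 4·4 = 16 ≡ 5 = α_5. Error position i = 5.
  Consistency check: S_2/S_1 = 9·3 = 27 ≡ 5 = α_err ✓ (single-error assumption holds).
Step 4: error magnitude e = S_0/v_5 = S_0·∏_{j≠5}(α_5 − α_j) = 3·8 = 24 ≡ 2 (mod 11).
Step 5: correct position 5: c_5 = r_5 − e = 5 − 2 ≡ 3 (mod 11). Hence c = [8, 1, 6, 10, 3].
  Check: interpolating c through the α_i gives m(x) = 7 + 8·x (degree < 2) with m(α_i) = c_i for every i, so c is indeed a codeword.


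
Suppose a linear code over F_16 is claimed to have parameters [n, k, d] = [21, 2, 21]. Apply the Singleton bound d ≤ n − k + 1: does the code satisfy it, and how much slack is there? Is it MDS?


Singleton RHS = n − k + 1 = 20, slack = -1, bound violated (no such code; not MDS).

Singleton bound: d ≤ n − k + 1.
Here n = 21, k = 2, so n − k + 1 = 20.
Given d = 21, check d ≤ 20: NO.
Slack = (n − k + 1) − d = -1.
The slack is negative: d = 21 exceeds n − k + 1 = 20 by 1, so the Singleton bound is violated and no linear [21, 2, 21]_16 code can exist. In particular it is not MDS (MDS requires d = n − k + 1 exactly).
Description: the claimed parameters are [21, 2, 21]_16; such a code would be impossible (violates the Singleton bound).


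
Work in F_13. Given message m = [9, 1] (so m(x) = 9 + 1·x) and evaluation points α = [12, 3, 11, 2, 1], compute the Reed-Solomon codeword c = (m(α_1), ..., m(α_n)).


c = [8, 12, 7, 11, 10]

Message polynomial: m(x) = 9 + 1·x (mod 13).
For each evaluation point α_i, compute m(α_i) mod 13:
  α_1 = 12: Horner steps 1 → 8, so m(12) = 8.
  α_2 = 3: Horner steps 1 → 12, so m(3) = 12.
  α_3 = 11: Horner steps 1 → 7, so m(11) = 7.
  α_4 = 2: Horner steps 1 → 11, so m(2) = 11.
  α_5 = 1: Horner steps 1 → 10, so m(1) = 10.
Codeword c = [8, 12, 7, 11, 10] ∈ F_13^5.


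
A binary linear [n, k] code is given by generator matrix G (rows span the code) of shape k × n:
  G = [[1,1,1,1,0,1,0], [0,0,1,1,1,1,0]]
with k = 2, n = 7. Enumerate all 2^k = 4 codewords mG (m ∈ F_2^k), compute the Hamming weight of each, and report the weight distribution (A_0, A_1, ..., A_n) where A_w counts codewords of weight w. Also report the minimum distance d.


Weight distribution: A_0 = 1, A_3 = 1, A_4 = 1, A_5 = 1. Minimum distance d = 3.

Enumerate all 2^2 = 4 messages m ∈ F_2^2.
For each, compute codeword c = mG in F_2^7, then tally its weight.
  m = 00 → c = 0000000, weight = 0.
  m = 10 → c = 1111010, weight = 5.
  m = 01 → c = 0011110, weight = 4.
  m = 11 → c = 1100100, weight = 3.
Tally weights:
  weight 0: 1 codewords.
  weight 3: 1 codewords.
  weight 4: 1 codewords.
  weight 5: 1 codewords.
Minimum distance d = smallest w > 0 with A_w > 0 = 3.
Sanity: Σ A_w = 4 = 2^2 = 4 ✓.


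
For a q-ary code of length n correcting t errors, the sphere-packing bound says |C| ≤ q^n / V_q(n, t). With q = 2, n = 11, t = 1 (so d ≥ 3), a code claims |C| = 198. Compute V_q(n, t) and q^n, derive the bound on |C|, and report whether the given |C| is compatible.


V_q(n, t) = 12, q^n = 2048, Hamming bound = 170, |C| = 198 > bound (violated).

Step 1: Compute V_q(n, t) = Σ_{j=0}^1 C(n, j) (q−1)^j.
  j = 0: C(11,0)·(1)^0 = 1·1 = 1.
  j = 1: C(11,1)·(1)^1 = 11·1 = 11.
  V_q(n, t) = 1 + 11 = 12.
Step 2: q^n = 2^11 = 2048.
Step 3: Hamming bound ⌊q^n / V_q(n,t)⌋ = ⌊2048/12⌋ = 170.
Step 4: Compare |C| = 198 to 170: violated.
The claimed |C| lies above the Hamming bound, so no 2-ary code of length 11 with d ≥ 3 can have 198 codewords.


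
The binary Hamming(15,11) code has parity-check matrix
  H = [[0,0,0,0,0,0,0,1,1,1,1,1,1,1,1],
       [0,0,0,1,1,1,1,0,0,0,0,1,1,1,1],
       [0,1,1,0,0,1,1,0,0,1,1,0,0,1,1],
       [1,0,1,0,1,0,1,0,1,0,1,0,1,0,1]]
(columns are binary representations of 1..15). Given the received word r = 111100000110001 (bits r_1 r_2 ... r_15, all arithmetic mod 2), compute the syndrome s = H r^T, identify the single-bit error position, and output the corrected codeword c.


s = (1, 0, 1, 0)^T, error position = 10, corrected codeword c = 111100000010001

Compute s = H r^T mod 2 one row at a time:
  s_1 = 0 + 0 + 1 + 1 + 0 + 0 + 0 + 1 = 3 ≡ 1 (mod 2).
  s_2 = 1 + 0 + 0 + 0 + 0 + 0 + 0 + 1 = 2 ≡ 0 (mod 2).
  s_3 = 1 + 1 + 0 + 0 + 1 + 1 + 0 + 1 = 5 ≡ 1 (mod 2).
  s_4 = 1 + 1 + 0 + 0 + 0 + 1 + 0 + 1 = 4 ≡ 0 (mod 2).
s = (1, 0, 1, 0)^T — this equals column 10 of H (binary 1010), so error is at position 10.
Correct: flip bit 10 of r = 111100000110001 to get c = 111100000010001.


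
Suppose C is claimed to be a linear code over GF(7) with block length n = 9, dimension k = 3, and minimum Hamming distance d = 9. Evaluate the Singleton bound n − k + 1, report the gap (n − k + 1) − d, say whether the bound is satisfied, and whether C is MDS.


Singleton RHS = n − k + 1 = 7, slack = -2, bound violated (no such code; not MDS).

Singleton bound: d ≤ n − k + 1.
Here n = 9, k = 3, so n − k + 1 = 7.
Given d = 9, check d ≤ 7: NO.
Slack = (n − k + 1) − d = -2.
The slack is negative: d = 9 exceeds n − k + 1 = 7 by 2, so the Singleton bound is violated and no linear [9, 3, 9]_7 code can exist. In particular it is not MDS (MDS requires d = n − k + 1 exactly).
Description: the claimed parameters are [9, 3, 9]_7; such a code would be impossible (violates the Singleton bound).


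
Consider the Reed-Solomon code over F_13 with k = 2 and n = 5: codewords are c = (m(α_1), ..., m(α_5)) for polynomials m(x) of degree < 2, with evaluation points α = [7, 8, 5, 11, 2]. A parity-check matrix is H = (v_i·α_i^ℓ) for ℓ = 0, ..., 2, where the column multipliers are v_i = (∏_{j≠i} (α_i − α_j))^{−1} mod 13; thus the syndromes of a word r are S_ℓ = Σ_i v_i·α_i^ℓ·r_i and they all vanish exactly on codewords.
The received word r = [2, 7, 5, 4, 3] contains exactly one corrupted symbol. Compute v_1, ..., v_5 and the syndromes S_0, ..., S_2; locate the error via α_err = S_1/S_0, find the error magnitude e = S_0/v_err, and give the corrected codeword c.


S = (9, 8, 10), error at position 4, error magnitude e = 8, c = [2, 7, 5, 9, 3].

Step 1: column multipliers v_i = (∏_{j≠i}(α_i − α_j))^{−1} mod 13.
  i = 1 (α = 7): (7−8)(7−5)(7−11)(7−2) = (−1)·2·(−4)·5 = 40 ≡ 1, so v_1 = 1^{−1} = 1 (mod 13).
  i = 2 (α = 8): (8−7)(8−5)(8−11)(8−2) = 1·3·(−3)·6 = −54 ≡ 11, so v_2 = 11^{−1} = 6 (mod 13).
  i = 3 (α = 5): (5−7)(5−8)(5−11)(5−2) = (−2)·(−3)·(−6)·3 = −108 ≡ 9, so v_3 = 9^{−1} = 3 (mod 13).
  i = 4 (α = 11): (11−7)(11−8)(11−5)(11−2) = 4·3·6·9 = 648 ≡ 11, so v_4 = 11^{−1} = 6 (mod 13).
  i = 5 (α = 2): (2−7)(2−8)(2−5)(2−11) = (−5)·(−6)·(−3)·(−9) = 810 ≡ 4, so v_5 = 4^{−1} = 10 (mod 13).
  v = [1, 6, 3, 6, 10].
Step 2: syndromes of r = [2, 7, 5, 4, 3] (all sums mod 13).
  S_0 = Σ v_i r_i = 1·2 + 6·7 + 3·5 + 6·4 + 10·3 = 113 ≡ 9.
  S_1 = Σ v_i α_i r_i = 1·7·2 + 6·8·7 + 3·5·5 + 6·11·4 + 10·2·3 = 749 ≡ 8.
  α_i^2 mod 13 = [10, 12, 12, 4, 4].
  S_2 = Σ v_i α_i^2 r_i = 1·10·2 + 6·12·7 + 3·12·5 + 6·4·4 + 10·4·3 = 920 ≡ 10.
  S = (9, 8, 10) ≠ 0, so r is not a codeword (an error is present).
Step 3: locate the error. For a single error e at position i, S_ℓ = v_i·e·α_i^ℓ, so α_err = S_1/S_0.
  S_0^{−1} = 9^{−1} = 3 (mod 13), so α_err = 8·3 = 24 ≡ 11 = α_4. Error position i = 4.
  Consistency check: S_2/S_1 = 10·5 = 50 ≡ 11 = α_err ✓ (single-error assumption holds).
Step 4: error magnitude e = S_0/v_4 = S_0·∏_{j≠4}(α_4 − α_j) = 9·11 = 99 ≡ 8 (mod 13).
Step 5: correct position 4: c_4 = r_4 − e = 4 − 8 ≡ 9 (mod 13). Hence c = [2, 7, 5, 9, 3].
  Check: interpolating c through the α_i gives m(x) = 6 + 5·x (degree < 2) with m(α_i) = c_i for every i, so c is indeed a codeword.


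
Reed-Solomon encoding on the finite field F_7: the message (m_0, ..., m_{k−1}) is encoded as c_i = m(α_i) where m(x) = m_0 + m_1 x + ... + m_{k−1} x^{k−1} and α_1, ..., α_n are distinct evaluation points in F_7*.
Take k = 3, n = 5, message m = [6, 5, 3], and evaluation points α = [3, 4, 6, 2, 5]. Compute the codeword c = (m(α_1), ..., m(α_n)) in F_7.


c = [6, 4, 4, 0, 1]

Message polynomial: m(x) = 6 + 5·x + 3·x^2 (mod 7).
For each evaluation point α_i, compute m(α_i) mod 7:
  α_1 = 3: Horner steps 3 → 0 → 6, so m(3) = 6.
  α_2 = 4: Horner steps 3 → 3 → 4, so m(4) = 4.
  α_3 = 6: Horner steps 3 → 2 → 4, so m(6) = 4.
  α_4 = 2: Horner steps 3 → 4 → 0, so m(2) = 0.
  α_5 = 5: Horner steps 3 → 6 → 1, so m(5) = 1.
Codeword c = [6, 4, 4, 0, 1] ∈ F_7^5.


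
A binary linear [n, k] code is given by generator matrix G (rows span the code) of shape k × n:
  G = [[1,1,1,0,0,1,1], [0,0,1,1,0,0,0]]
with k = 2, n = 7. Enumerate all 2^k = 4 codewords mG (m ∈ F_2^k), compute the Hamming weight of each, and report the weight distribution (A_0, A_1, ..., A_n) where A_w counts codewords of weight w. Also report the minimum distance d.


Weight distribution: A_0 = 1, A_2 = 1, A_5 = 2. Minimum distance d = 2.

Enumerate all 2^2 = 4 messages m ∈ F_2^2.
For each, compute codeword c = mG in F_2^7, then tally its weight.
  m = 00 → c = 0000000, weight = 0.
  m = 10 → c = 1110011, weight = 5.
  m = 01 → c = 0011000, weight = 2.
  m = 11 → c = 1101011, weight = 5.
Tally weights:
  weight 0: 1 codewords.
  weight 2: 1 codewords.
  weight 5: 2 codewords.
Minimum distance d = smallest w > 0 with A_w > 0 = 2.
Sanity: Σ A_w = 4 = 2^2 = 4 ✓.


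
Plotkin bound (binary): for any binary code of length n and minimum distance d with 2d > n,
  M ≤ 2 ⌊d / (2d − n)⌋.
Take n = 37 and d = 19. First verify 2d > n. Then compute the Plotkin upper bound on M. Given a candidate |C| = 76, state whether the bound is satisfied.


Plotkin bound M ≤ 38; given |C| = 76 > bound (violated).

Check applicability: 2d = 38, n = 37.
2d − n = 1 > 0, so Plotkin applies.
Compute d/(2d−n) = 19/1 ≈ 19.0000.
⌊d/(2d−n)⌋ = 19.
Plotkin bound: M ≤ 2·19 = 38.
Given |C| = 76, check: VIOLATED.
This |C| is above the Plotkin bound, so no binary code with n = 37, d = 19 and 76 codewords exists.


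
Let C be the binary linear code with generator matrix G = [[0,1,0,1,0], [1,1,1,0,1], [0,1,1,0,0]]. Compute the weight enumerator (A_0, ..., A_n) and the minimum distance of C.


Weight distribution: A_0 = 1, A_2 = 4, A_4 = 3. Minimum distance d = 2.

Enumerate all 2^3 = 8 messages m ∈ F_2^3.
For each, compute codeword c = mG in F_2^5, then tally its weight.
  m = 000 → c = 00000, weight = 0.
  m = 100 → c = 01010, weight = 2.
  m = 010 → c = 11101, weight = 4.
  m = 110 → c = 10111, weight = 4.
  m = 001 → c = 01100, weight = 2.
  m = 101 → c = 00110, weight = 2.
  m = 011 → c = 10001, weight = 2.
  m = 111 → c = 11011, weight = 4.
Tally weights:
  weight 0: 1 codewords.
  weight 2: 4 codewords.
  weight 4: 3 codewords.
Minimum distance d = smallest w > 0 with A_w > 0 = 2.
Sanity: Σ A_w = 8 = 2^3 = 8 ✓.


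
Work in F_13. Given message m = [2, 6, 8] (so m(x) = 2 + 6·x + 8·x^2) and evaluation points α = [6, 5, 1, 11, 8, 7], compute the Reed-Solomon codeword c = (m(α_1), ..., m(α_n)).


c = [1, 11, 3, 9, 3, 7]

Message polynomial: m(x) = 2 + 6·x + 8·x^2 (mod 13).
For each evaluation point α_i, compute m(α_i) mod 13:
  α_1 = 6: Horner steps 8 → 2 → 1, so m(6) = 1.
  α_2 = 5: Horner steps 8 → 7 → 11, so m(5) = 11.
  α_3 = 1: Horner steps 8 → 1 → 3, so m(1) = 3.
  α_4 = 11: Horner steps 8 → 3 → 9, so m(11) = 9.
  α_5 = 8: Horner steps 8 → 5 → 3, so m(8) = 3.
  α_6 = 7: Horner steps 8 → 10 → 7, so m(7) = 7.
Codeword c = [1, 11, 3, 9, 3, 7] ∈ F_13^6.


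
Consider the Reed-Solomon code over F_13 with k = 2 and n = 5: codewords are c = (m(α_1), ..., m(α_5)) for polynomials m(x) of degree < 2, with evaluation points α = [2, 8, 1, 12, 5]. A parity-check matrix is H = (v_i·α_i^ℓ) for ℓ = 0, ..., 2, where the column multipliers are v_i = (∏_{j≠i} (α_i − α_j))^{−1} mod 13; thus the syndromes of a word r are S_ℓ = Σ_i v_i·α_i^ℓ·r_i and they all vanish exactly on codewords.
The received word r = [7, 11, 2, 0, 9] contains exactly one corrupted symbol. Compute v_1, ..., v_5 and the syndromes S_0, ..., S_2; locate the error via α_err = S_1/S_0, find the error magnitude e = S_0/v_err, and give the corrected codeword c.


S = (5, 8, 5), error at position 4, error magnitude e = 8, c = [7, 11, 2, 5, 9].

Step 1: column multipliers v_i = (∏_{j≠i}(α_i − α_j))^{−1} mod 13.
  i = 1 (α = 2): (2−8)(2−1)(2−12)(2−5) = (−6)·1·(−10)·(−3) = −180 ≡ 2, so v_1 = 2^{−1} = 7 (mod 13).
  i = 2 (α = 8): (8−2)(8−1)(8−12)(8−5) = 6·7·(−4)·3 = −504 ≡ 3, so v_2 = 3^{−1} = 9 (mod 13).
  i = 3 (α = 1): (1−2)(1−8)(1−12)(1−5) = (−1)·(−7)·(−11)·(−4) = 308 ≡ 9, so v_3 = 9^{−1} = 3 (mod 13).
  i = 4 (α = 12): (12−2)(12−8)(12−1)(12−5) = 10·4·11·7 = 3080 ≡ 12, so v_4 = 12^{−1} = 12 (mod 13).
  i = 5 (α = 5): (5−2)(5−8)(5−1)(5−12) = 3·(−3)·4·(−7) = 252 ≡ 5, so v_5 = 5^{−1} = 8 (mod 13).
  v = [7, 9, 3, 12, 8].
Step 2: syndromes of r = [7, 11, 2, 0, 9] (all sums mod 13).
  S_0 = Σ v_i r_i = 7·7 + 9·11 + 3·2 + 12·0 + 8·9 = 226 ≡ 5.
  S_1 = Σ v_i α_i r_i = 7·2·7 + 9·8·11 + 3·1·2 + 12·12·0 + 8·5·9 = 1256 ≡ 8.
  α_i^2 mod 13 = [4, 12, 1, 1, 12].
  S_2 = Σ v_i α_i^2 r_i = 7·4·7 + 9·12·11 + 3·1·2 + 12·1·0 + 8·12·9 = 2254 ≡ 5.
  S = (5, 8, 5) ≠ 0, so r is not a codeword (an error is present).
Step 3: locate the error. For a single error e at position i, S_ℓ = v_i·e·α_i^ℓ, so α_err = S_1/S_0.
  S_0^{−1} = 5^{−1} = 8 (mod 13), so α_err = 8·8 = 64 ≡ 12 = α_4. Error position i = 4.
  Consistency check: S_2/S_1 = 5·5 = 25 ≡ 12 = α_err ✓ (single-error assumption holds).
Step 4: error magnitude e = S_0/v_4 = S_0·∏_{j≠4}(α_4 − α_j) = 5·12 = 60 ≡ 8 (mod 13).
Step 5: correct position 4: c_4 = r_4 − e = 0 − 8 ≡ 5 (mod 13). Hence c = [7, 11, 2, 5, 9].
  Check: interpolating c through the α_i gives m(x) = 10 + 5·x (degree < 2) with m(α_i) = c_i for every i, so c is indeed a codeword.


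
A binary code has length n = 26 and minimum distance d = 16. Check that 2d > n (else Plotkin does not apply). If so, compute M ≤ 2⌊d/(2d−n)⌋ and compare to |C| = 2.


Plotkin bound M ≤ 4; given |C| = 2 ≤ bound (satisfied).

Check applicability: 2d = 32, n = 26.
2d − n = 6 > 0, so Plotkin applies.
Compute d/(2d−n) = 16/6 ≈ 2.6667.
⌊d/(2d−n)⌋ = 2.
Plotkin bound: M ≤ 2·2 = 4.
Given |C| = 2, check: satisfied.
This |C| is below the Plotkin bound.


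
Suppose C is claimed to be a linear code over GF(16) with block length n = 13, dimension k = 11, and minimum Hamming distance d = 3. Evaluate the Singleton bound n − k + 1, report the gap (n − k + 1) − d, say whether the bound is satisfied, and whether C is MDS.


Singleton RHS = n − k + 1 = 3, slack = 0, bound satisfied, MDS.

Singleton bound: d ≤ n − k + 1.
Here n = 13, k = 11, so n − k + 1 = 3.
Given d = 3, check d ≤ 3: YES.
Slack = (n − k + 1) − d = 0.
The code is MDS (slack = 0).
Description: the claimed parameters are [13, 11, 3]_16; such a code would be MDS (meets Singleton bound).


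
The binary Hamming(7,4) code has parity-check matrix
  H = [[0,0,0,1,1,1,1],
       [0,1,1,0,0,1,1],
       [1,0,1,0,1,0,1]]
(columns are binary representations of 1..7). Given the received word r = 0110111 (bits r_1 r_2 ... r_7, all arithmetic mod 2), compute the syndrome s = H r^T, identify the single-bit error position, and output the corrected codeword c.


s = (1, 0, 1)^T, error position = 5, corrected codeword c = 0110011

Compute s = H r^T mod 2 one row at a time:
  s_1 = 0 + 1 + 1 + 1 = 3 ≡ 1 (mod 2).
  s_2 = 1 + 1 + 1 + 1 = 4 ≡ 0 (mod 2).
  s_3 = 0 + 1 + 1 + 1 = 3 ≡ 1 (mod 2).
s = (1, 0, 1)^T — this equals column 5 of H (binary 101), so error is at position 5.
Correct: flip bit 5 of r = 0110111 to get c = 0110011.


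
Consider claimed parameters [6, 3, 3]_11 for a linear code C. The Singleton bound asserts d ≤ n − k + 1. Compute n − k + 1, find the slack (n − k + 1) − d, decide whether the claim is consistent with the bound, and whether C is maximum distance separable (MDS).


Singleton RHS = n − k + 1 = 4, slack = 1, bound satisfied, not MDS.

Singleton bound: d ≤ n − k + 1.
Here n = 6, k = 3, so n − k + 1 = 4.
Given d = 3, check d ≤ 4: YES.
Slack = (n − k + 1) − d = 1.
The code is NOT MDS (slack = 1 > 0).
Description: the claimed parameters are [6, 3, 3]_11; such a code would be non-MDS.


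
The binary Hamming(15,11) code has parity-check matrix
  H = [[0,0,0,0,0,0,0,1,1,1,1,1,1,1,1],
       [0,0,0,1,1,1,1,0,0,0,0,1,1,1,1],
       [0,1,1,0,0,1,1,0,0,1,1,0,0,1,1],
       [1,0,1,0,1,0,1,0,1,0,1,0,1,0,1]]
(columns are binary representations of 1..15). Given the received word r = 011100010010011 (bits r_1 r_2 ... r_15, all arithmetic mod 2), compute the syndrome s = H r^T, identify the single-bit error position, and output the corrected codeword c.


s = (0, 1, 1, 1)^T, error position = 7, corrected codeword c = 011100110010011

Compute s = H r^T mod 2 one row at a time:
  s_1 = 1 + 0 + 0 + 1 + 0 + 0 + 1 + 1 = 4 ≡ 0 (mod 2).
  s_2 = 1 + 0 + 0 + 0 + 0 + 0 + 1 + 1 = 3 ≡ 1 (mod 2).
  s_3 = 1 + 1 + 0 + 0 + 0 + 1 + 1 + 1 = 5 ≡ 1 (mod 2).
  s_4 = 0 + 1 + 0 + 0 + 0 + 1 + 0 + 1 = 3 ≡ 1 (mod 2).
s = (0, 1, 1, 1)^T — this equals column 7 of H (binary 0111), so error is at position 7.
Correct: flip bit 7 of r = 011100010010011 to get c = 011100110010011.
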